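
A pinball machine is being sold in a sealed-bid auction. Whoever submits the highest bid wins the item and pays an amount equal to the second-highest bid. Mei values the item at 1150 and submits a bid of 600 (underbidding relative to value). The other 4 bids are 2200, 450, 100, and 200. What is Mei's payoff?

Payoff = 0.

Highest competing bid: 2200.
Mei's bid 600 is not the highest, so Mei loses, pays nothing, and earns zero payoff.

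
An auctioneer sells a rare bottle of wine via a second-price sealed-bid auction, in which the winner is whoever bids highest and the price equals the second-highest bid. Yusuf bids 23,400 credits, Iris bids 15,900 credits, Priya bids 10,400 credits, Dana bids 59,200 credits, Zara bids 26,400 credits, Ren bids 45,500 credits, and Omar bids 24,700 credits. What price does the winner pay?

The winner pays 45,500 credits.

Ordered from highest: Dana 59,200 credits > Ren 45,500 credits > Zara 26,400 credits > Omar 24,700 credits > Yusuf 23,400 credits > Iris 15,900 credits > Priya 10,400 credits.
Dana is the highest bidder, so Dana wins.
Under the second-price rule, the price is the second-highest bid: 45,500 credits.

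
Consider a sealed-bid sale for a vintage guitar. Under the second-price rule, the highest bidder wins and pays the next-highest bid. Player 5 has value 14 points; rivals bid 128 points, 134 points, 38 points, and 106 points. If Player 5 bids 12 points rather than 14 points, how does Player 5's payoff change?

The highest competing bid is 134 points.
Bidding truthfully at 14 points: the top bid is 134 points (a rival), so Player 5 loses. Payoff = 0 points.
Bidding 12 points: the top bid is 134 points (a rival), so Player 5 loses. Payoff = 0 points.
Change = 0 points − 0 points = 0 points.

Change in payoff: 0 points.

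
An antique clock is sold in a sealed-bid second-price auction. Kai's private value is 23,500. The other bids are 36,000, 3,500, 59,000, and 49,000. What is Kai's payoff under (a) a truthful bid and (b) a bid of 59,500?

The highest competing bid is 59,000.
Bidding truthfully at 23,500: the top bid is 59,000 (a rival), so Kai loses. Payoff = 0.
Bidding 59,500: Kai has the top bid, wins, and pays the second-highest bid 59,000. Payoff = 23,500 − 59,000 = -35,500.

(a) 0  (b) -35,500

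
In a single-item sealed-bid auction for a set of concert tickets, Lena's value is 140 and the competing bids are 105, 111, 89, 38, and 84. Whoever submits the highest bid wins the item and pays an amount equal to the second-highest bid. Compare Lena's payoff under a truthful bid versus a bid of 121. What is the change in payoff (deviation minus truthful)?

Change in payoff: 0.

The highest competing bid is 111.
Bidding truthfully at 140: Lena has the top bid, wins, and pays the second-highest bid 111. Payoff = 140 − 111 = 29.
Bidding 121: Lena has the top bid, wins, and pays the second-highest bid 111. Payoff = 140 − 111 = 29.
Change = 29 − 29 = 0.
The bid only affects whether you win, not the price — here both bids land on the same side of the top rival bid, so the deviation is payoff-neutral.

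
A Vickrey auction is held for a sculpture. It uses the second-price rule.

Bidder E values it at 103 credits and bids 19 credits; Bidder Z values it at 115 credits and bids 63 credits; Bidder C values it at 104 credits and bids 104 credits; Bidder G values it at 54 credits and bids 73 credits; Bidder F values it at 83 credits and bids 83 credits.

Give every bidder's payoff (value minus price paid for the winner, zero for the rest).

Payoffs: Bidder E 0 credits, Bidder Z 0 credits, Bidder C 21 credits, Bidder G 0 credits, Bidder F 0 credits.

Ordered from highest: Bidder C 104 credits, then Bidder F 83 credits, then Bidder G 73 credits, then Bidder Z 63 credits, then Bidder E 19 credits.
Bidder C has the top bid and wins; the price is the second-highest bid, 83 credits.
Bidder C's payoff = 104 credits − 83 credits = 21 credits. All other bidders lose, so their payoff is 0.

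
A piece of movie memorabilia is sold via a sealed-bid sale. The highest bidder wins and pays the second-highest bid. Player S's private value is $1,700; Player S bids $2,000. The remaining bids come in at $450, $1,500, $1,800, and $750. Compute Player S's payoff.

Highest competing bid: $1,800.
Player S's bid $2,000 is the highest overall, so Player S wins and pays the second-highest bid, $1,800.
Payoff = value − price = $1,700 − $1,800 = -$100.
Overbidding won the item at a price above value — truthful bidding would have avoided this loss.

Payoff = -$100.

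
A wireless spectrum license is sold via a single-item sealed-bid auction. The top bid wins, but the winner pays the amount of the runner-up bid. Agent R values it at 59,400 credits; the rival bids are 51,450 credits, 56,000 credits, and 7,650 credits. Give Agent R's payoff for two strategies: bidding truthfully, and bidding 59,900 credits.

(a) 3,400 credits  (b) 3,400 credits

The highest competing bid is 56,000 credits.
Bidding truthfully at 59,400 credits: Agent R has the top bid, wins, and pays the second-highest bid 56,000 credits. Payoff = 59,400 credits − 56,000 credits = 3,400 credits.
Bidding 59,900 credits: Agent R has the top bid, wins, and pays the second-highest bid 56,000 credits. Payoff = 59,400 credits − 56,000 credits = 3,400 credits.
The bid only affects whether you win, not the price — here both bids land on the same side of the top rival bid, so the deviation is payoff-neutral.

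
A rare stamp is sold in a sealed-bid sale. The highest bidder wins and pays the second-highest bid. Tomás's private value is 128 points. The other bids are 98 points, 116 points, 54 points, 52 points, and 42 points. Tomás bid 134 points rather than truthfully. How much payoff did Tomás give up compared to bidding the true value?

Regret: 0 points.

The highest competing bid is 116 points.
Bidding truthfully at 128 points: Tomás has the top bid, wins, and pays the second-highest bid 116 points. Payoff = 128 points − 116 points = 12 points.
Bidding 134 points: Tomás has the top bid, wins, and pays the second-highest bid 116 points. Payoff = 128 points − 116 points = 12 points.
Regret = truthful payoff − actual payoff = 12 points − 12 points = 0 points.
The bid only affects whether you win, not the price — here both bids land on the same side of the top rival bid, so the deviation is payoff-neutral.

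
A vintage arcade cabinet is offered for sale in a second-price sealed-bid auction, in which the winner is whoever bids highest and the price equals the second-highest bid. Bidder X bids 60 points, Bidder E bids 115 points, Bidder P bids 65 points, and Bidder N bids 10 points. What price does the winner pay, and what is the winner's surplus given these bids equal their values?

Ranking the bids: Bidder E 115 points; Bidder P 65 points; Bidder X 60 points; Bidder N 10 points.
Bidder E is the highest bidder, so Bidder E wins.
Under the second-price rule, the price is the second-highest bid: 65 points.
Surplus = 115 points − 65 points = 50 points.

Price 65 points; surplus 50 points.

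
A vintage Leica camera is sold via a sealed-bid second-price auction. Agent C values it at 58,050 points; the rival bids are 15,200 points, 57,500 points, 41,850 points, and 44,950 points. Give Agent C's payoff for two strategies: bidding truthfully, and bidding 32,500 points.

The highest competing bid is 57,500 points.
Bidding truthfully at 58,050 points: Agent C has the top bid, wins, and pays the second-highest bid 57,500 points. Payoff = 58,050 points − 57,500 points = 550 points.
Bidding 32,500 points: the top bid is 57,500 points (a rival), so Agent C loses. Payoff = 0 points.
This is the dominant-strategy logic: truthful bidding weakly beats any alternative.

Truthful: 550 points; alternative: 0 points.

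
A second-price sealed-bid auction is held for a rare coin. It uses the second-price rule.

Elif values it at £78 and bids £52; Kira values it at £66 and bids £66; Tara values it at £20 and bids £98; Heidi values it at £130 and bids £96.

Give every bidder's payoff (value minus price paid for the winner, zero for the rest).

Elif £0, Kira £0, Tara -£76, Heidi £0.

Bids in descending order: Tara £98 > Heidi £96 > Kira £66 > Elif £52.
Tara has the top bid and wins; the price is the second-highest bid, £96.
Tara's payoff = £20 − £96 = -£76. All other bidders lose, so their payoff is 0.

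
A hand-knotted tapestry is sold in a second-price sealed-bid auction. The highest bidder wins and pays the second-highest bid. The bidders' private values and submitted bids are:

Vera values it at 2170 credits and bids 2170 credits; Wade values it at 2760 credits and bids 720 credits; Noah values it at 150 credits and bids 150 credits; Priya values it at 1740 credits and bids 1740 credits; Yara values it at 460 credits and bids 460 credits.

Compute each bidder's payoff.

Ranking the bids: Vera 2170 credits > Priya 1740 credits > Wade 720 credits > Yara 460 credits > Noah 150 credits.
Vera has the top bid and wins; the price is the second-highest bid, 1740 credits.
Vera's payoff = 2170 credits − 1740 credits = 430 credits. All other bidders lose, so their payoff is 0.

Vera 430 credits, Wade 0 credits, Noah 0 credits, Priya 0 credits, Yara 0 credits.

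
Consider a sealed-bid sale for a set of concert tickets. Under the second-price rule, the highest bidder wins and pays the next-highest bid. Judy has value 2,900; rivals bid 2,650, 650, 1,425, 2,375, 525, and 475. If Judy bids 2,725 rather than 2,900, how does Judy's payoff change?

The highest competing bid is 2,650.
Bidding truthfully at 2,900: Judy has the top bid, wins, and pays the second-highest bid 2,650. Payoff = 2,900 − 2,650 = 250.
Bidding 2,725: Judy has the top bid, wins, and pays the second-highest bid 2,650. Payoff = 2,900 − 2,650 = 250.
Change = 250 − 250 = 0.
The bid only affects whether you win, not the price — here both bids land on the same side of the top rival bid, so the deviation is payoff-neutral.

0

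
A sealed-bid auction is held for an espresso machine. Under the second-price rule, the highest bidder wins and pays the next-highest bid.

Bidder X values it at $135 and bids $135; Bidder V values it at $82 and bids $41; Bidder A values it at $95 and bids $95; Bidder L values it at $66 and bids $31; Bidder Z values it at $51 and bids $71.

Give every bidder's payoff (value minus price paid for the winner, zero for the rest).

Bids in descending order: Bidder X $135, then Bidder A $95, then Bidder Z $71, then Bidder V $41, then Bidder L $31.
Bidder X has the top bid and wins; the price is the second-highest bid, $95.
Bidder X's payoff = $135 − $95 = $40. All other bidders lose, so their payoff is 0.

Payoffs: Bidder X $40, Bidder V $0, Bidder A $0, Bidder L $0, Bidder Z $0.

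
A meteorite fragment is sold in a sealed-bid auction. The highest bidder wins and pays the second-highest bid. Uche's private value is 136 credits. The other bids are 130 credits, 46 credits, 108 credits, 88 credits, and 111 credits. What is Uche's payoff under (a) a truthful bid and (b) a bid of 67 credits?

The highest competing bid is 130 credits.
Bidding truthfully at 136 credits: Uche has the top bid, wins, and pays the second-highest bid 130 credits. Payoff = 136 credits − 130 credits = 6 credits.
Bidding 67 credits: the top bid is 130 credits (a rival), so Uche loses. Payoff = 0 credits.
This is the dominant-strategy logic: truthful bidding weakly beats any alternative.

Truthful: 6 credits; alternative: 0 credits.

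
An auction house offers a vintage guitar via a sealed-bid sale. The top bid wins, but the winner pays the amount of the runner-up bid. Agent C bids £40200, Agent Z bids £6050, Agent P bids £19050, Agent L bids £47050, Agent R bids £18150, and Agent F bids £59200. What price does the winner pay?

Ranking the bids: Agent F £59200; Agent L £47050; Agent C £40200; Agent P £19050; Agent R £18150; Agent Z £6050.
Agent F has the highest bid, so Agent F wins.
The second-highest bid is £47050, so that is what Agent F pays.

Price paid: £47050.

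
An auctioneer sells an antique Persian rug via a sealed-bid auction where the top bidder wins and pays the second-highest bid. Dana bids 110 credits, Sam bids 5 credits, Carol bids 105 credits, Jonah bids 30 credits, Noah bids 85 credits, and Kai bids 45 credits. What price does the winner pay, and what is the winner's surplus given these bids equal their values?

Ranking the bids: Dana 110 credits; Carol 105 credits; Noah 85 credits; Kai 45 credits; Jonah 30 credits; Sam 5 credits.
Dana is the highest bidder, so Dana wins.
Under the second-price rule, the price is the second-highest bid: 105 credits.
Surplus = 110 credits − 105 credits = 5 credits.

Price 105 credits; surplus 5 credits.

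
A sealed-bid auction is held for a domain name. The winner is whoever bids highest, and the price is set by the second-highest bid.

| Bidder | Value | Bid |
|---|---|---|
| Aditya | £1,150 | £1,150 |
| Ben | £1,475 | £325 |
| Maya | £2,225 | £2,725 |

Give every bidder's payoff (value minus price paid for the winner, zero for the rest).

Payoffs: Aditya £0, Ben £0, Maya £1,075.

Sorted high to low: Maya £2,725 > Aditya £1,150 > Ben £325.
Maya has the top bid and wins; the price is the second-highest bid, £1,150.
Maya's payoff = £2,225 − £1,150 = £1,075. All other bidders lose, so their payoff is 0.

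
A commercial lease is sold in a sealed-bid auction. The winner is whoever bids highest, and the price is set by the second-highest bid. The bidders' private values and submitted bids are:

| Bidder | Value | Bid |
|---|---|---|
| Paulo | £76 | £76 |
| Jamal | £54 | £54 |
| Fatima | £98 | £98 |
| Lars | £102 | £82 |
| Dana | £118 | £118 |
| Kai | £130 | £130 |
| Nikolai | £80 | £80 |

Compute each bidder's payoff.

Bids in descending order: Kai £130 > Dana £118 > Fatima £98 > Lars £82 > Nikolai £80 > Paulo £76 > Jamal £54.
Kai has the top bid and wins; the price is the second-highest bid, £118.
Kai's payoff = £130 − £118 = £12. All other bidders lose, so their payoff is 0.

Payoffs: Paulo £0, Jamal £0, Fatima £0, Lars £0, Dana £0, Kai £12, Nikolai £0.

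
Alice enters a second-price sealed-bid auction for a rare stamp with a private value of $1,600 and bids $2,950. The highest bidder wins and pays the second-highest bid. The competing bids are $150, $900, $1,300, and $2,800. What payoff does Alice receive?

Highest competing bid: $2,800.
Alice's bid $2,950 is the highest overall, so Alice wins and pays the second-highest bid, $2,800.
Payoff = value − price = $1,600 − $2,800 = -$1,200.
Overbidding won the item at a price above value — truthful bidding would have avoided this loss.

-$1,200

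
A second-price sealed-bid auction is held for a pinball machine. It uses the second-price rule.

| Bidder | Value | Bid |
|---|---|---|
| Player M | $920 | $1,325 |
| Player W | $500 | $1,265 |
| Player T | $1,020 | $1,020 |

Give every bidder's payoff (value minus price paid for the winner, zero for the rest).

Player M -$345, Player W $0, Player T $0.

Bids in descending order: Player M $1,325, then Player W $1,265, then Player T $1,020.
Player M has the top bid and wins; the price is the second-highest bid, $1,265.
Player M's payoff = $920 − $1,265 = -$345. All other bidders lose, so their payoff is 0.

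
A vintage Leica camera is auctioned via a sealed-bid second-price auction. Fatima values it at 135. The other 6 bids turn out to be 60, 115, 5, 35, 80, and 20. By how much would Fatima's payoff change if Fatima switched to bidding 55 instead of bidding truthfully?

The highest competing bid is 115.
Bidding truthfully at 135: Fatima has the top bid, wins, and pays the second-highest bid 115. Payoff = 135 − 115 = 20.
Bidding 55: the top bid is 115 (a rival), so Fatima loses. Payoff = 0.
Change = 0 − 20 = -20.
Deviating from a truthful bid can only lose payoff in a second-price auction — never gain.

Payoff change: -20.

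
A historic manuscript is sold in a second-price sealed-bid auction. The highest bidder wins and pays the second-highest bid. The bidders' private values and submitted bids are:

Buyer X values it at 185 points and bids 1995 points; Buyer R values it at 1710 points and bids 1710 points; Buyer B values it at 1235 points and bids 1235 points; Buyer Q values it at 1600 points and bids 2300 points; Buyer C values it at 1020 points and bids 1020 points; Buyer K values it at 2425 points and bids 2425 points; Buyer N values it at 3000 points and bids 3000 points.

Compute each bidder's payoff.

Buyer X 0 points, Buyer R 0 points, Buyer B 0 points, Buyer Q 0 points, Buyer C 0 points, Buyer K 0 points, Buyer N 575 points.

Ranking the bids: Buyer N 3000 points; Buyer K 2425 points; Buyer Q 2300 points; Buyer X 1995 points; Buyer R 1710 points; Buyer B 1235 points; Buyer C 1020 points.
Buyer N has the top bid and wins; the price is the second-highest bid, 2425 points.
Buyer N's payoff = 3000 points − 2425 points = 575 points. All other bidders lose, so their payoff is 0.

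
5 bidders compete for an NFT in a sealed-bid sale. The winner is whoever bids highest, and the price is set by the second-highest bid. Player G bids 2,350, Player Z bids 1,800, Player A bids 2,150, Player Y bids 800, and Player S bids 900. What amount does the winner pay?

Sorted high to low: Player G 2,350, then Player A 2,150, then Player Z 1,800, then Player S 900, then Player Y 800.
Player G has the highest bid, so Player G wins.
The second-highest bid is 2,150, so that is what Player G pays.

2,150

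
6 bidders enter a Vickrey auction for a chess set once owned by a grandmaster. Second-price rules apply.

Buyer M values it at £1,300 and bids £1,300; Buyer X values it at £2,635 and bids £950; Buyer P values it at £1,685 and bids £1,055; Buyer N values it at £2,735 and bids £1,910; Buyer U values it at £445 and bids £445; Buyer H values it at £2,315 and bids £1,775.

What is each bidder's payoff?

Payoffs: Buyer M £0, Buyer X £0, Buyer P £0, Buyer N £960, Buyer U £0, Buyer H £0.

Ranking the bids: Buyer N £1,910, then Buyer H £1,775, then Buyer M £1,300, then Buyer P £1,055, then Buyer X £950, then Buyer U £445.
Buyer N has the top bid and wins; the price is the second-highest bid, £1,775.
Buyer N's payoff = £2,735 − £1,775 = £960. All other bidders lose, so their payoff is 0.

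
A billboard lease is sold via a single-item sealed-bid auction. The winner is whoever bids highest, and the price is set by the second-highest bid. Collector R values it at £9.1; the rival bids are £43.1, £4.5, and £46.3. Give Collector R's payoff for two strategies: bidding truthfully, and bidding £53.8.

Truthful: £0.0; alternative: -£37.2.

The highest competing bid is £46.3.
Bidding truthfully at £9.1: the top bid is £46.3 (a rival), so Collector R loses. Payoff = £0.0.
Bidding £53.8: Collector R has the top bid, wins, and pays the second-highest bid £46.3. Payoff = £9.1 − £46.3 = -£37.2.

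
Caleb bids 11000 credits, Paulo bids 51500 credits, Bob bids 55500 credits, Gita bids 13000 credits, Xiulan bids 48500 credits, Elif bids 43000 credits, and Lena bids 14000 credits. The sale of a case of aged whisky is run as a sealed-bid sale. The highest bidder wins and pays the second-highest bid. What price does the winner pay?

Price paid: 51500 credits.

Sorted high to low: Bob 55500 credits > Paulo 51500 credits > Xiulan 48500 credits > Elif 43000 credits > Lena 14000 credits > Gita 13000 credits > Caleb 11000 credits.
Bob has the highest bid, so Bob wins.
The second-highest bid is 51500 credits, so that is what Bob pays.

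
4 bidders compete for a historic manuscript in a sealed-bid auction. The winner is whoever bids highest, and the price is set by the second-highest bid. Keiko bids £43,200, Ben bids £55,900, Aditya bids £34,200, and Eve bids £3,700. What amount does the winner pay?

£43,200

Ordered from highest: Ben £55,900 > Keiko £43,200 > Aditya £34,200 > Eve £3,700.
Ben has the highest bid, so Ben wins.
The second-highest bid is £43,200, so that is what Ben pays.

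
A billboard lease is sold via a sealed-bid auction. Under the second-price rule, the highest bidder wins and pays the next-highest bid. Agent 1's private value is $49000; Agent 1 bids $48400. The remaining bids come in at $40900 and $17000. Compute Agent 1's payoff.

$8100

Highest competing bid: $40900.
Agent 1's bid $48400 is the highest overall, so Agent 1 wins and pays the second-highest bid, $40900.
Payoff = value − price = $49000 − $40900 = $8100.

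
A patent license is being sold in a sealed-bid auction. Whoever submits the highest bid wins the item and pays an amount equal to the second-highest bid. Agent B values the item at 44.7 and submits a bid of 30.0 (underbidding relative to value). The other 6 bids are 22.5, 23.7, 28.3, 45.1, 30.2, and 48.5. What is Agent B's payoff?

Payoff = 0.0.

Highest competing bid: 48.5.
Agent B's bid 30.0 is not the highest, so Agent B loses, pays nothing, and earns zero payoff.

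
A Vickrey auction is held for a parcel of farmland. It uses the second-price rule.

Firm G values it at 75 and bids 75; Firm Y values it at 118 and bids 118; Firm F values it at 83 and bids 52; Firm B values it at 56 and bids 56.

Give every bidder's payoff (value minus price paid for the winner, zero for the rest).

Ranking the bids: Firm Y 118 > Firm G 75 > Firm B 56 > Firm F 52.
Firm Y has the top bid and wins; the price is the second-highest bid, 75.
Firm Y's payoff = 118 − 75 = 43. All other bidders lose, so their payoff is 0.

Firm G 0, Firm Y 43, Firm F 0, Firm B 0.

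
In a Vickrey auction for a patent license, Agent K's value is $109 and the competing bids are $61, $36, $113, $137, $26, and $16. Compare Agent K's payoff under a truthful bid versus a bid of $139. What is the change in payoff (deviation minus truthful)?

The highest competing bid is $137.
Bidding truthfully at $109: the top bid is $137 (a rival), so Agent K loses. Payoff = $0.
Bidding $139: Agent K has the top bid, wins, and pays the second-highest bid $137. Payoff = $109 − $137 = -$28.
Change = -$28 − $0 = -$28.
This is the dominant-strategy logic: truthful bidding weakly beats any alternative.

Change in payoff: -$28.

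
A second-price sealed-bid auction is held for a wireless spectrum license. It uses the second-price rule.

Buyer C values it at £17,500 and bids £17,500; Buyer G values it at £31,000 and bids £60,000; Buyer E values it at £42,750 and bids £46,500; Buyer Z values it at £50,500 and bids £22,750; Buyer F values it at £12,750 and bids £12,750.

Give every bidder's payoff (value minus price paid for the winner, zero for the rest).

Sorted high to low: Buyer G £60,000; Buyer E £46,500; Buyer Z £22,750; Buyer C £17,500; Buyer F £12,750.
Buyer G has the top bid and wins; the price is the second-highest bid, £46,500.
Buyer G's payoff = £31,000 − £46,500 = -£15,500. All other bidders lose, so their payoff is 0.

Payoffs: Buyer C £0, Buyer G -£15,500, Buyer E £0, Buyer Z £0, Buyer F £0.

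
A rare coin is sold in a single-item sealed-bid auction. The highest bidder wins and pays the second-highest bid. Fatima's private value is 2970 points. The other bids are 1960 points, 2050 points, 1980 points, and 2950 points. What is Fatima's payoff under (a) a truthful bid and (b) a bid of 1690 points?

(a) 20 points  (b) 0 points

The highest competing bid is 2950 points.
Bidding truthfully at 2970 points: Fatima has the top bid, wins, and pays the second-highest bid 2950 points. Payoff = 2970 points − 2950 points = 20 points.
Bidding 1690 points: the top bid is 2950 points (a rival), so Fatima loses. Payoff = 0 points.
Deviating from a truthful bid can only lose payoff in a second-price auction — never gain.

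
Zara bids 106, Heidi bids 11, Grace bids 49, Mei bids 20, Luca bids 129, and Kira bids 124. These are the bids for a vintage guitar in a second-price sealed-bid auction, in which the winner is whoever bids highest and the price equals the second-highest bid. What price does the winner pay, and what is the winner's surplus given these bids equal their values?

Sorted high to low: Luca 129, then Kira 124, then Zara 106, then Grace 49, then Mei 20, then Heidi 11.
Luca is the highest bidder, so Luca wins.
Under the second-price rule, the price is the second-highest bid: 124.
Surplus = 129 − 124 = 5.

The winner pays 124 for a surplus of 5.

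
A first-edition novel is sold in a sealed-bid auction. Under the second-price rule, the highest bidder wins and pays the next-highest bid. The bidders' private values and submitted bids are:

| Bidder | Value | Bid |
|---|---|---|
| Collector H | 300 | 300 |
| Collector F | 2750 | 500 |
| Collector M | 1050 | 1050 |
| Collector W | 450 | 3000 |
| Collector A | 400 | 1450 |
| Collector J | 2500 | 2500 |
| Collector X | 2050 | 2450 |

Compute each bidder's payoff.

Collector H 0, Collector F 0, Collector M 0, Collector W -2050, Collector A 0, Collector J 0, Collector X 0.

Bids in descending order: Collector W 3000; Collector J 2500; Collector X 2450; Collector A 1450; Collector M 1050; Collector F 500; Collector H 300.
Collector W has the top bid and wins; the price is the second-highest bid, 2500.
Collector W's payoff = 450 − 2500 = -2050. All other bidders lose, so their payoff is 0.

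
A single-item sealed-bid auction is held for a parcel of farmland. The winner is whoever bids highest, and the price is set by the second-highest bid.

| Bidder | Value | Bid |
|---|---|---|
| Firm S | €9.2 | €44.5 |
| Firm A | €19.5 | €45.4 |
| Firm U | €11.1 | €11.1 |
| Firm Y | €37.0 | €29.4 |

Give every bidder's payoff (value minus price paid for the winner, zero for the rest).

Firm S €0.0, Firm A -€25.0, Firm U €0.0, Firm Y €0.0.

Ranking the bids: Firm A €45.4; Firm S €44.5; Firm Y €29.4; Firm U €11.1.
Firm A has the top bid and wins; the price is the second-highest bid, €44.5.
Firm A's payoff = €19.5 − €44.5 = -€25.0. All other bidders lose, so their payoff is 0.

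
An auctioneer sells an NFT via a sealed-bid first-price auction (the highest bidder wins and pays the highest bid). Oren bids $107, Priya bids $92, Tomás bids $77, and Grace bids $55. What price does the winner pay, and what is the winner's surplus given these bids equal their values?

Ranking the bids: Oren $107 > Priya $92 > Tomás $77 > Grace $55.
Oren is the highest bidder, so Oren wins.
Under the first-price rule, the price is the highest bid: $107.
Surplus = $107 − $107 = $0.

Price $107; surplus $0.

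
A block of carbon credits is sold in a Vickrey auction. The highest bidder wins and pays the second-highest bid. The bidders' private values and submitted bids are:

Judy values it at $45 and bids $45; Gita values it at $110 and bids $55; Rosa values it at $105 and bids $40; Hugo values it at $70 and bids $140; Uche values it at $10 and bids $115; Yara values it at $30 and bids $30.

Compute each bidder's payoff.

Judy $0, Gita $0, Rosa $0, Hugo -$45, Uche $0, Yara $0.

Sorted high to low: Hugo $140, then Uche $115, then Gita $55, then Judy $45, then Rosa $40, then Yara $30.
Hugo has the top bid and wins; the price is the second-highest bid, $115.
Hugo's payoff = $70 − $115 = -$45. All other bidders lose, so their payoff is 0.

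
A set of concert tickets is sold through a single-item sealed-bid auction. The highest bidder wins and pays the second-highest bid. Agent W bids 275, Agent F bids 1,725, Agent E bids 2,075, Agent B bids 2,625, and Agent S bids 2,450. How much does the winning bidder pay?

Ordered from highest: Agent B 2,625; Agent S 2,450; Agent E 2,075; Agent F 1,725; Agent W 275.
Agent B has the highest bid, so Agent B wins.
The second-highest bid is 2,450, so that is what Agent B pays.

Price paid: 2,450.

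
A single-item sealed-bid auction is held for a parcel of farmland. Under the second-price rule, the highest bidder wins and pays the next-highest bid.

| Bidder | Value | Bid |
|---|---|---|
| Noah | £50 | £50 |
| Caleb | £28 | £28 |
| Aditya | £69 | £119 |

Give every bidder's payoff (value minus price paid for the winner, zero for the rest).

Ranking the bids: Aditya £119, then Noah £50, then Caleb £28.
Aditya has the top bid and wins; the price is the second-highest bid, £50.
Aditya's payoff = £69 − £50 = £19. All other bidders lose, so their payoff is 0.

Payoffs: Noah £0, Caleb £0, Aditya £19.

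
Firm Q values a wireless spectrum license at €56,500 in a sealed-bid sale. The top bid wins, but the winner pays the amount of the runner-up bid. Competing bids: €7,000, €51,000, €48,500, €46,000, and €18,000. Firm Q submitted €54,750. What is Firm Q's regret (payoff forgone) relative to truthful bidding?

€0

The highest competing bid is €51,000.
Bidding truthfully at €56,500: Firm Q has the top bid, wins, and pays the second-highest bid €51,000. Payoff = €56,500 − €51,000 = €5,500.
Bidding €54,750: Firm Q has the top bid, wins, and pays the second-highest bid €51,000. Payoff = €56,500 − €51,000 = €5,500.
Regret = truthful payoff − actual payoff = €5,500 − €5,500 = €0.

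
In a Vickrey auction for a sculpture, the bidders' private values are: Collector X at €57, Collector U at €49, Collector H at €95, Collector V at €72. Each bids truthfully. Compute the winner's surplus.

Ranking the bids: Collector H €95 > Collector V €72 > Collector X €57 > Collector U €49.
Collector H wins with the top bid and pays the second-highest, €72.
Surplus = €95 − €72 = €23.

€23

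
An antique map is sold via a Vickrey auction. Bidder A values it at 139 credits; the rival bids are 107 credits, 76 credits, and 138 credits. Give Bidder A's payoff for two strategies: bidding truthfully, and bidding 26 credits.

The highest competing bid is 138 credits.
Bidding truthfully at 139 credits: Bidder A has the top bid, wins, and pays the second-highest bid 138 credits. Payoff = 139 credits − 138 credits = 1 credits.
Bidding 26 credits: the top bid is 138 credits (a rival), so Bidder A loses. Payoff = 0 credits.

(a) 1 credits  (b) 0 credits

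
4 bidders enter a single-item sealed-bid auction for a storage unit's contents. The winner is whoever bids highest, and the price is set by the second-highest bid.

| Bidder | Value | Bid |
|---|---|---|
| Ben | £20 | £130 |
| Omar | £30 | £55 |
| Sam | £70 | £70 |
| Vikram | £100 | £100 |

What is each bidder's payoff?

Ordered from highest: Ben £130, then Vikram £100, then Sam £70, then Omar £55.
Ben has the top bid and wins; the price is the second-highest bid, £100.
Ben's payoff = £20 − £100 = -£80. All other bidders lose, so their payoff is 0.

Payoffs: Ben -£80, Omar £0, Sam £0, Vikram £0.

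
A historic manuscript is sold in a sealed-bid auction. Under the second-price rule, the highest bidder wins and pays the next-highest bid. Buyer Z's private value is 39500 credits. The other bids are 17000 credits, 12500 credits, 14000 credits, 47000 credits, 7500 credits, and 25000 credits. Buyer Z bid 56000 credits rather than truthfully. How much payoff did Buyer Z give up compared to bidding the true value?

Payoff forgone: 7500 credits.

The highest competing bid is 47000 credits.
Bidding truthfully at 39500 credits: the top bid is 47000 credits (a rival), so Buyer Z loses. Payoff = 0 credits.
Bidding 56000 credits: Buyer Z has the top bid, wins, and pays the second-highest bid 47000 credits. Payoff = 39500 credits − 47000 credits = -7500 credits.
Regret = truthful payoff − actual payoff = 0 credits − -7500 credits = 7500 credits.
This is the dominant-strategy logic: truthful bidding weakly beats any alternative.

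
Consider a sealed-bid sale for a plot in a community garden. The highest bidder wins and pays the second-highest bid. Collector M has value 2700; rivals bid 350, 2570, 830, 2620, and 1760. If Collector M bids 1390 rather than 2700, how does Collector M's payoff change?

The highest competing bid is 2620.
Bidding truthfully at 2700: Collector M has the top bid, wins, and pays the second-highest bid 2620. Payoff = 2700 − 2620 = 80.
Bidding 1390: the top bid is 2620 (a rival), so Collector M loses. Payoff = 0.
Change = 0 − 80 = -80.

-80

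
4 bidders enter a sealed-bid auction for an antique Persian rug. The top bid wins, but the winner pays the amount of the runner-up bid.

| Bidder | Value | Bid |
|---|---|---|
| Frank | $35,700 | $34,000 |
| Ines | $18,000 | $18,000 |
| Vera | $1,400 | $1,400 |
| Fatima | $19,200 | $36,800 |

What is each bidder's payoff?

Sorted high to low: Fatima $36,800; Frank $34,000; Ines $18,000; Vera $1,400.
Fatima has the top bid and wins; the price is the second-highest bid, $34,000.
Fatima's payoff = $19,200 − $34,000 = -$14,800. All other bidders lose, so their payoff is 0.

Frank $0, Ines $0, Vera $0, Fatima -$14,800.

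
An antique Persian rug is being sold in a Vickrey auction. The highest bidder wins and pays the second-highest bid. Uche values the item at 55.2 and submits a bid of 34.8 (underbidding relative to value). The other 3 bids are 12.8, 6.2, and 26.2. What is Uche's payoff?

29.0

Highest competing bid: 26.2.
Uche's bid 34.8 is the highest overall, so Uche wins and pays the second-highest bid, 26.2.
Payoff = value − price = 55.2 − 26.2 = 29.0.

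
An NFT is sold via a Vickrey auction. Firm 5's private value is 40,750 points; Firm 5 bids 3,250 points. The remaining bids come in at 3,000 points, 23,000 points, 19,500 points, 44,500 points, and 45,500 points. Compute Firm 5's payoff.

Highest competing bid: 45,500 points.
Firm 5's bid 3,250 points is not the highest, so Firm 5 loses, pays nothing, and earns zero payoff.

0 points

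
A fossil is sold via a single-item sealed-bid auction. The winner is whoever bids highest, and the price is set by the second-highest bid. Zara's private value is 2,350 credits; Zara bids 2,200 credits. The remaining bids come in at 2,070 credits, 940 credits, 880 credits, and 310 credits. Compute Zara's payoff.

280 credits

Highest competing bid: 2,070 credits.
Zara's bid 2,200 credits is the highest overall, so Zara wins and pays the second-highest bid, 2,070 credits.
Payoff = value − price = 2,350 credits − 2,070 credits = 280 credits.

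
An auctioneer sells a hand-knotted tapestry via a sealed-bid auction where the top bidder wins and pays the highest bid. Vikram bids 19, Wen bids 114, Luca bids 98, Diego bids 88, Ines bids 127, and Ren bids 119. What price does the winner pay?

Bids in descending order: Ines 127; Ren 119; Wen 114; Luca 98; Diego 88; Vikram 19.
Ines is the highest bidder, so Ines wins.
Under the first-price rule, the price is the highest bid: 127.

The winner pays 127.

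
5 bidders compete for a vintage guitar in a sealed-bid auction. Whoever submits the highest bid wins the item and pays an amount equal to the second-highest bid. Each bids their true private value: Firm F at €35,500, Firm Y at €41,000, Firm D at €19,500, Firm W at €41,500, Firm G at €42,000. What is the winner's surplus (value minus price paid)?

Surplus = €500.

Bids in descending order: Firm G €42,000, then Firm W €41,500, then Firm Y €41,000, then Firm F €35,500, then Firm D €19,500.
Firm G wins with the top bid and pays the second-highest, €41,500.
Surplus = €42,000 − €41,500 = €500.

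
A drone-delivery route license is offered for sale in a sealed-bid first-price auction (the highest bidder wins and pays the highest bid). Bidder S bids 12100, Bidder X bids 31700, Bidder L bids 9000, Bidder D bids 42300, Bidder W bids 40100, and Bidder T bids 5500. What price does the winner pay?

42300

Bids in descending order: Bidder D 42300, then Bidder W 40100, then Bidder X 31700, then Bidder S 12100, then Bidder L 9000, then Bidder T 5500.
Bidder D is the highest bidder, so Bidder D wins.
Under the first-price rule, the price is the highest bid: 42300.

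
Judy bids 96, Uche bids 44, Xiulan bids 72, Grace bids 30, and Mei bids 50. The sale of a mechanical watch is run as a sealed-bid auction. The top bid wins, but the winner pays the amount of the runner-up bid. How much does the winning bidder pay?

72

Ranking the bids: Judy 96, then Xiulan 72, then Mei 50, then Uche 44, then Grace 30.
Judy has the highest bid, so Judy wins.
The second-highest bid is 72, so that is what Judy pays.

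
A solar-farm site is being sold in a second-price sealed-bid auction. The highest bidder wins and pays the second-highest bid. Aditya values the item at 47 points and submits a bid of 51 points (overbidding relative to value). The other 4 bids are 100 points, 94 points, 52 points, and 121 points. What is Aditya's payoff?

0 points

Highest competing bid: 121 points.
Aditya's bid 51 points is not the highest, so Aditya loses, pays nothing, and earns zero payoff.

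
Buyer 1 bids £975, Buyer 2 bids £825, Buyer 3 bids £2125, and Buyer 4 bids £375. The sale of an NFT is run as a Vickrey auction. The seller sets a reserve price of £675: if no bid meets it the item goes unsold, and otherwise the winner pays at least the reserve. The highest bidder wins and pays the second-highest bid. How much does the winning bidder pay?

Bids in descending order: Buyer 3 £2125 > Buyer 1 £975 > Buyer 2 £825 > Buyer 4 £375.
Buyer 3 has the highest bid, so Buyer 3 wins.
The second-highest bid is £975, which exceeds the reserve, so that sets the price.

£975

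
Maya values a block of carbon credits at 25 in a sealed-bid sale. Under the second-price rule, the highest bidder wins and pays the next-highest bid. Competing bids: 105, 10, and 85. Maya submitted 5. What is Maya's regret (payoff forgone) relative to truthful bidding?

The highest competing bid is 105.
Bidding truthfully at 25: the top bid is 105 (a rival), so Maya loses. Payoff = 0.
Bidding 5: the top bid is 105 (a rival), so Maya loses. Payoff = 0.
Regret = truthful payoff − actual payoff = 0 − 0 = 0.
The bid only affects whether you win, not the price — here both bids land on the same side of the top rival bid, so the deviation is payoff-neutral.

0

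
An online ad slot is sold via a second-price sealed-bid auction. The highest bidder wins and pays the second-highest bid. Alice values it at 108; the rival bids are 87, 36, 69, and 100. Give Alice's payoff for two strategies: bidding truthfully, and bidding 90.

The highest competing bid is 100.
Bidding truthfully at 108: Alice has the top bid, wins, and pays the second-highest bid 100. Payoff = 108 − 100 = 8.
Bidding 90: the top bid is 100 (a rival), so Alice loses. Payoff = 0.
This is the dominant-strategy logic: truthful bidding weakly beats any alternative.

Truthful: 8; alternative: 0.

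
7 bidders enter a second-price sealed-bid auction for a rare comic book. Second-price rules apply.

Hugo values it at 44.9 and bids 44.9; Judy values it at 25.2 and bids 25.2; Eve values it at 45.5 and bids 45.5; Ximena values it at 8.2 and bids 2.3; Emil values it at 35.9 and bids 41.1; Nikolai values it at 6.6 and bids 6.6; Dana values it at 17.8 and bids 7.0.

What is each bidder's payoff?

Sorted high to low: Eve 45.5 > Hugo 44.9 > Emil 41.1 > Judy 25.2 > Dana 7.0 > Nikolai 6.6 > Ximena 2.3.
Eve has the top bid and wins; the price is the second-highest bid, 44.9.
Eve's payoff = 45.5 − 44.9 = 0.6. All other bidders lose, so their payoff is 0.

Payoffs: Hugo 0.0, Judy 0.0, Eve 0.6, Ximena 0.0, Emil 0.0, Nikolai 0.0, Dana 0.0.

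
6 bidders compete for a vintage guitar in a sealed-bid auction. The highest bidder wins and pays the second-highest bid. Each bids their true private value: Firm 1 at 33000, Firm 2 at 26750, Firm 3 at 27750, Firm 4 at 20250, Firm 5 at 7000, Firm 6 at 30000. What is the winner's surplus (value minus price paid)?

Ranking the bids: Firm 1 33000 > Firm 6 30000 > Firm 3 27750 > Firm 2 26750 > Firm 4 20250 > Firm 5 7000.
Firm 1 wins with the top bid and pays the second-highest, 30000.
Surplus = 33000 − 30000 = 3000.

Winner's surplus: 3000.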